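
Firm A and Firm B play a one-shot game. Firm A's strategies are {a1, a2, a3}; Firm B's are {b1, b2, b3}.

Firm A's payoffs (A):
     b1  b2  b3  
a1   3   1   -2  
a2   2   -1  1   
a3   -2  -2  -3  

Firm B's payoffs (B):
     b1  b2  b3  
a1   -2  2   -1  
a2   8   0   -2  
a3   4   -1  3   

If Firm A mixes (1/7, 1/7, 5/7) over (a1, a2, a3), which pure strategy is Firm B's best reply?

b1

Firm B's best reply maximizes expected payoff against the mix.
b1: (1/7)·(-2) + (1/7)·8 + (5/7)·4 = 26/7
b2: (1/7)·2 + (1/7)·0 + (5/7)·(-1) = -3/7
b3: (1/7)·(-1) + (1/7)·(-2) + (5/7)·3 = 12/7
Highest expected payoff is 26/7, from b1.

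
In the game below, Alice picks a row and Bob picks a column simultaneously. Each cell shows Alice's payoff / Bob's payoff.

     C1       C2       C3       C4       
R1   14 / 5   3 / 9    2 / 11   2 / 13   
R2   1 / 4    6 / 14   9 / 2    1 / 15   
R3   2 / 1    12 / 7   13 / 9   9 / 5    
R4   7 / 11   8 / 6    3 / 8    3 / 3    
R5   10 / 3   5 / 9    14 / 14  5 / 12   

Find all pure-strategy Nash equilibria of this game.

Check mutual best responses: a cell is a NE iff neither player can gain by unilaterally deviating.
Alice's best responses — vs C1: R1 (payoff 14); vs C2: R3 (payoff 12); vs C3: R5 (payoff 14); vs C4: R3 (payoff 9).
Bob's best responses — vs R1: C4 (payoff 13); vs R2: C4 (payoff 15); vs R3: C3 (payoff 9); vs R4: C1 (payoff 11); vs R5: C3 (payoff 14).
The only mutual best response is (R5, C3); neither player gains by switching there.

(R5, C3)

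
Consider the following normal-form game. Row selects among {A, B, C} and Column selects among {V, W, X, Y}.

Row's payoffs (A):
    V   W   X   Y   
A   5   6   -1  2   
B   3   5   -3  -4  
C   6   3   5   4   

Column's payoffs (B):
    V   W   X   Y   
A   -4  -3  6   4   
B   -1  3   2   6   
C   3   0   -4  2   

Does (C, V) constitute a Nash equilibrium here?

Yes

Holding Column at V: Row gets 6 from C, versus 5 from A, 3 from B. No profitable deviation for Row.
Holding Row at C: Column gets 3 from V, versus 0 from W, -4 from X, 2 from Y. No profitable deviation for Column either.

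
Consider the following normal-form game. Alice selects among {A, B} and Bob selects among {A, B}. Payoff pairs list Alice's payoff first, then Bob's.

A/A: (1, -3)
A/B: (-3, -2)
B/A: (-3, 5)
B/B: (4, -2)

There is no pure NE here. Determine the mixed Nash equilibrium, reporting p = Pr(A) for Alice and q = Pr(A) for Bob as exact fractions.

p = 7/8, q = 7/11

Each player's mixing probability is pinned down by making the *other* player indifferent.
Bob indifferent between A and B: p·(-3) + (1−p)·5 = p·(-2) + (1−p)·(-2) ⟹ 5 + (-8)p = (-2) + 0p ⟹ p = 7/8.
Alice indifferent between A and B: q·1 + (1−q)·(-3) = q·(-3) + (1−q)·4 ⟹ (-3) + 4q = 4 + (-7)q ⟹ q = 7/11.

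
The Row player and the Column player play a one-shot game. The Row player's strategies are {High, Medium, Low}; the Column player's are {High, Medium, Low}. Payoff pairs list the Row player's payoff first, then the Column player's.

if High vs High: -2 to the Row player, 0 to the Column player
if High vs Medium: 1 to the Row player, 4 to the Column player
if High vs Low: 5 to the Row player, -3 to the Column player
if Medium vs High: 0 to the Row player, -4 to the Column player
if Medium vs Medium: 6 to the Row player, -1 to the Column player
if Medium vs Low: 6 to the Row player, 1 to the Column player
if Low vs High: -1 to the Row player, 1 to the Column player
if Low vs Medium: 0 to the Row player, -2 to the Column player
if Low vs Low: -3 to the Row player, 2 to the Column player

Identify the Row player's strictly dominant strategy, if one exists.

A strategy is strictly dominant if it gives the Row player a strictly higher payoff than every other strategy, against every choice by the opponent.
Medium strictly dominates: vs High: 0 > each of {-2, -1}; vs Medium: 6 > each of {1, 0}; vs Low: 6 > each of {5, -3}.

Medium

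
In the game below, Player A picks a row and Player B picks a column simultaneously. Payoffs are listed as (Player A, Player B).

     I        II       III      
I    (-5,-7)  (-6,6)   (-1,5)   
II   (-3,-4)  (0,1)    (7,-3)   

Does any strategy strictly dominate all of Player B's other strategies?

Check whether one of Player B's strategies beats all alternatives regardless of what the opponent does.
II strictly dominates: vs I: 6 > each of {-7, 5}; vs II: 1 > each of {-4, -3}.

II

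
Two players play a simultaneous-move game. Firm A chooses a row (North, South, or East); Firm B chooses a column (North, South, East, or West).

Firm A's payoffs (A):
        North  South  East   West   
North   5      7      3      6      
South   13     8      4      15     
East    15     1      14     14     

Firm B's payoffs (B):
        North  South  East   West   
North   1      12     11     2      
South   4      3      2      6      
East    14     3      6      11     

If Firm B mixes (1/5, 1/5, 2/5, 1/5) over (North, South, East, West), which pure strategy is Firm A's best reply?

Firm A's best reply maximizes expected payoff against the mix.
North: (1/5)·5 + (1/5)·7 + (2/5)·3 + (1/5)·6 = 24/5
South: (1/5)·13 + (1/5)·8 + (2/5)·4 + (1/5)·15 = 44/5
East: (1/5)·15 + (1/5)·1 + (2/5)·14 + (1/5)·14 = 58/5
Highest expected payoff is 58/5, from East.

East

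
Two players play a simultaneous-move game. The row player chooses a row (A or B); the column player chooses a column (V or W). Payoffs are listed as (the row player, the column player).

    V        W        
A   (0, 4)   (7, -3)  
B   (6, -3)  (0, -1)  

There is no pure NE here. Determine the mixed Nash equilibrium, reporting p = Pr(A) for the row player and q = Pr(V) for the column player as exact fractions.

p = 2/9, q = 7/13

In a mixed NE each player is indifferent between their pure strategies, so the opponent's mix sets the indifference.
The column player indifferent between V and W: p·4 + (1−p)·(-3) = p·(-3) + (1−p)·(-1) ⟹ (-3) + 7p = (-1) + (-2)p ⟹ p = 2/9.
The row player indifferent between A and B: q·0 + (1−q)·7 = q·6 + (1−q)·0 ⟹ 7 + (-7)q = 0 + 6q ⟹ q = 7/13.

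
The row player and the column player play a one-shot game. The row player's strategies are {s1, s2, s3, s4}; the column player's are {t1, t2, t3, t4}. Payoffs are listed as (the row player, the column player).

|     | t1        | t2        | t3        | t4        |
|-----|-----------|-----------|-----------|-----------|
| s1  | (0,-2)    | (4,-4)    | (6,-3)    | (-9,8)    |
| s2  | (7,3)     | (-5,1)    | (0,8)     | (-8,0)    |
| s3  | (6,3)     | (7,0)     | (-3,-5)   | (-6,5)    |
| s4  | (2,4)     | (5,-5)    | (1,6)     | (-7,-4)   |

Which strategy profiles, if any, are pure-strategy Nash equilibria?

A profile is a Nash equilibrium when each player is best-responding to the other.
The row player's best responses — vs t1: s2 (payoff 7); vs t2: s3 (payoff 7); vs t3: s1 (payoff 6); vs t4: s3 (payoff -6).
The column player's best responses — vs s1: t4 (payoff 8); vs s2: t3 (payoff 8); vs s3: t4 (payoff 5); vs s4: t3 (payoff 6).
The only mutual best response is (s3, t4); neither player gains by switching there.

(s3, t4)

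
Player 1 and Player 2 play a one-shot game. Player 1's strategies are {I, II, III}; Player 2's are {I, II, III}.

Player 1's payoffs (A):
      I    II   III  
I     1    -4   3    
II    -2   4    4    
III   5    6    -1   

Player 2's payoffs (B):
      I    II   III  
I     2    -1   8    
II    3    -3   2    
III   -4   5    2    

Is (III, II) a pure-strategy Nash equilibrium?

Yes

Holding Player 2 at II: Player 1 gets 6 from III, versus -4 from I, 4 from II. No profitable deviation for Player 1.
Holding Player 1 at III: Player 2 gets 5 from II, versus -4 from I, 2 from III. No profitable deviation for Player 2 either.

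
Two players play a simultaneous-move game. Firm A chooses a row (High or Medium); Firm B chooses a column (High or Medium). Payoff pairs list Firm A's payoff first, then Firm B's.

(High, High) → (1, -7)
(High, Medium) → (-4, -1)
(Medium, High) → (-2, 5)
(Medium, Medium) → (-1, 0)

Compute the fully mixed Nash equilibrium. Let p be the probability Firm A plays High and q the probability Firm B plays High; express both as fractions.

In a mixed NE each player is indifferent between their pure strategies, so the opponent's mix sets the indifference.
Firm B indifferent between High and Medium: p·(-7) + (1−p)·5 = p·(-1) + (1−p)·0 ⟹ 5 + (-12)p = 0 + (-1)p ⟹ p = 5/11.
Firm A indifferent between High and Medium: q·1 + (1−q)·(-4) = q·(-2) + (1−q)·(-1) ⟹ (-4) + 5q = (-1) + (-1)q ⟹ q = 1/2.

p = 5/11, q = 1/2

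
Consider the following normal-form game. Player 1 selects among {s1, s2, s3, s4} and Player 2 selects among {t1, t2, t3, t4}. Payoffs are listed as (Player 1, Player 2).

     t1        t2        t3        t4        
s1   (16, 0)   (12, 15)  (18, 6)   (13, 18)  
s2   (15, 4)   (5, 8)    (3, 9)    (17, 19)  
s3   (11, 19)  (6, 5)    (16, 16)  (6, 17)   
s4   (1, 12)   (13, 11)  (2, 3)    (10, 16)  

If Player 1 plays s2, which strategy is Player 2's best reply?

With Player 1 fixed at s2, Player 2's payoffs are: t1 → 4, t2 → 8, t3 → 9, t4 → 19.
The maximum is 19, achieved by t4.

t4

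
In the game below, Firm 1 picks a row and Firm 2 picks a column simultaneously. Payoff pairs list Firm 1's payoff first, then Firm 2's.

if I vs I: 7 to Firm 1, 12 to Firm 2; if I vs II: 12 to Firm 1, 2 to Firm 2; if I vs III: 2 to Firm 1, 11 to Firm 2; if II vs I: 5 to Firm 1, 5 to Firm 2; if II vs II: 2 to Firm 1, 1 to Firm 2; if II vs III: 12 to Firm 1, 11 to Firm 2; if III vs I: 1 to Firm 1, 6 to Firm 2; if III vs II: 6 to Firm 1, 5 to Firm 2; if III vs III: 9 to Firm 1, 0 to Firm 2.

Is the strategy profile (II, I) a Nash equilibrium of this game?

Holding Firm 2 at I: Firm 1 gets 5 from II but could get 7 by switching to I. Firm 1 has a profitable deviation.

No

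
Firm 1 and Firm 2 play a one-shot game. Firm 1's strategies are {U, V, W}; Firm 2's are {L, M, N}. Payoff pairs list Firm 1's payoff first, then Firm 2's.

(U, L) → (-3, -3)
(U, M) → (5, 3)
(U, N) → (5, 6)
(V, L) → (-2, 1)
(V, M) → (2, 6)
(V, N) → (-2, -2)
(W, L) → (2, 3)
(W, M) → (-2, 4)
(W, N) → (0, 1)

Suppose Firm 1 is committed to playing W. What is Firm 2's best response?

M

With Firm 1 fixed at W, Firm 2's payoffs are: L → 3, M → 4, N → 1.
The maximum is 4, achieved by M.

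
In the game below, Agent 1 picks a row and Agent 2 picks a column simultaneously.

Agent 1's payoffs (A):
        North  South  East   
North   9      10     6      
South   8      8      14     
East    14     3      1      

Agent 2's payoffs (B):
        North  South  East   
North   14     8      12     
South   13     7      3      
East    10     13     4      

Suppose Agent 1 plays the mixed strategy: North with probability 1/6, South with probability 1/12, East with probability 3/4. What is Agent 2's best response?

Compute Agent 2's expected payoff from each pure strategy against the given mix.
North: (1/6)·14 + (1/12)·13 + (3/4)·10 = 131/12
South: (1/6)·8 + (1/12)·7 + (3/4)·13 = 35/3
East: (1/6)·12 + (1/12)·3 + (3/4)·4 = 21/4
Highest expected payoff is 35/3, from South.

South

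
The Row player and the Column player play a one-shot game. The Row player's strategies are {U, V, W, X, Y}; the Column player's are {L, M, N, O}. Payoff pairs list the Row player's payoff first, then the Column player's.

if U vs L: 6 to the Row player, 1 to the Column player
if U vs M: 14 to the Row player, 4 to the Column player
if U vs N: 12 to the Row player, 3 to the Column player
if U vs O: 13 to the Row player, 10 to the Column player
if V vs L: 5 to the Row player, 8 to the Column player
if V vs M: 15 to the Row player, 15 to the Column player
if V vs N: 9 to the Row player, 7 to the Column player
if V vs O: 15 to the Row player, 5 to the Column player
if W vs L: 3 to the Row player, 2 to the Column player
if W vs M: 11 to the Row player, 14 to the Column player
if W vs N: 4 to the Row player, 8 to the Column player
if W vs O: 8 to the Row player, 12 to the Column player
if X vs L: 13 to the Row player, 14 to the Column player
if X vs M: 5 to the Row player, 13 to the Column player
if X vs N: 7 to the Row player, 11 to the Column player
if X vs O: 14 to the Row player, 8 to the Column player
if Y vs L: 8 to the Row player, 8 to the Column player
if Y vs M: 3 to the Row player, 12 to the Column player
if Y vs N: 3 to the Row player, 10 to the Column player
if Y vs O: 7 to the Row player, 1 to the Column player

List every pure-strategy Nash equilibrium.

Find each player's best response to every opponent strategy; NE are the intersections.
The Row player's best responses — vs L: X (payoff 13); vs M: V (payoff 15); vs N: U (payoff 12); vs O: V (payoff 15).
The Column player's best responses — vs U: O (payoff 10); vs V: M (payoff 15); vs W: M (payoff 14); vs X: L (payoff 14); vs Y: M (payoff 12).
Mutual best responses occur at (V, M) and (X, L); at each, neither player gains by switching.

(V, M) and (X, L)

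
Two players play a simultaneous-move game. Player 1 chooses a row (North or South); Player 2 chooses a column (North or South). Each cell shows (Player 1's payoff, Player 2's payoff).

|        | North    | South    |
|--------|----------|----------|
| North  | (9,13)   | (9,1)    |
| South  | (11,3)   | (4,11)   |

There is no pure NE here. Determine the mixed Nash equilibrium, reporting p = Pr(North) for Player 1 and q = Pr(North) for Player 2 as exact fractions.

Each player's mixing probability is pinned down by making the *other* player indifferent.
Player 2 indifferent between North and South: p·13 + (1−p)·3 = p·1 + (1−p)·11 ⟹ 3 + 10p = 11 + (-10)p ⟹ p = 2/5.
Player 1 indifferent between North and South: q·9 + (1−q)·9 = q·11 + (1−q)·4 ⟹ 9 + 0q = 4 + 7q ⟹ q = 5/7.

p = 2/5, q = 5/7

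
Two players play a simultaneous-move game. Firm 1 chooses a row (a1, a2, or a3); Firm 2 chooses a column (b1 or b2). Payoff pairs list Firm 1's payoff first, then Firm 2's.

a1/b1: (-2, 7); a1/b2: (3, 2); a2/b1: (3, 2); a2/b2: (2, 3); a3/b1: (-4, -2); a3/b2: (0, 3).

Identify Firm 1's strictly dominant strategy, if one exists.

No strictly dominant strategy

A strategy is strictly dominant if it gives Firm 1 a strictly higher payoff than every other strategy, against every choice by the opponent.
a1 is not dominant: against b1, a2 gives 3 > -2.
a2 is not dominant: against b2, a1 gives 3 > 2.
a3 is not dominant: against b1, a1 gives -2 > -4.
No single strategy is best against every opponent action.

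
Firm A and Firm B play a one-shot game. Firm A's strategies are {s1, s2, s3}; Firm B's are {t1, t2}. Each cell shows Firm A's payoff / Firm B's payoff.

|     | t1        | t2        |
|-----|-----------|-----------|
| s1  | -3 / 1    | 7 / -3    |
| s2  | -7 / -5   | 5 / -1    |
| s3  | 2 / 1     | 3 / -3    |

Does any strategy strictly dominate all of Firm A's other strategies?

None

A strategy is strictly dominant if it gives Firm A a strictly higher payoff than every other strategy, against every choice by the opponent.
s1 is not dominant: against t1, s3 gives 2 > -3.
s2 is not dominant: against t1, s1 gives -3 > -7.
s3 is not dominant: against t2, s1 gives 7 > 3.
No single strategy is best against every opponent action.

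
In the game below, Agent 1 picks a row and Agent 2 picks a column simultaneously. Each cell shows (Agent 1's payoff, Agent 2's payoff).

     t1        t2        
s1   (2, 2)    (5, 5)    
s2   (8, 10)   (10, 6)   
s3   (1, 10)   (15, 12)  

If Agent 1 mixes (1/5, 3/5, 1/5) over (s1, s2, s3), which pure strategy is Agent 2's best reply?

t1

Compute Agent 2's expected payoff from each pure strategy against the given mix.
t1: (1/5)·2 + (3/5)·10 + (1/5)·10 = 42/5
t2: (1/5)·5 + (3/5)·6 + (1/5)·12 = 7
Highest expected payoff is 42/5, from t1.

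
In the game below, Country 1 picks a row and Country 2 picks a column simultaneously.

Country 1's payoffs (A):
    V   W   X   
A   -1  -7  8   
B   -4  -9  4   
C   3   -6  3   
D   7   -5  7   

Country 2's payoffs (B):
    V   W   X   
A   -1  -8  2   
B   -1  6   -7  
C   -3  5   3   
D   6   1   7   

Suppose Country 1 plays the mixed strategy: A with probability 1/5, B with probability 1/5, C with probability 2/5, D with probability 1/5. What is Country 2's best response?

Country 2's best reply maximizes expected payoff against the mix.
V: (1/5)·(-1) + (1/5)·(-1) + (2/5)·(-3) + (1/5)·6 = -2/5
W: (1/5)·(-8) + (1/5)·6 + (2/5)·5 + (1/5)·1 = 9/5
X: (1/5)·2 + (1/5)·(-7) + (2/5)·3 + (1/5)·7 = 8/5
Highest expected payoff is 9/5, from W.

W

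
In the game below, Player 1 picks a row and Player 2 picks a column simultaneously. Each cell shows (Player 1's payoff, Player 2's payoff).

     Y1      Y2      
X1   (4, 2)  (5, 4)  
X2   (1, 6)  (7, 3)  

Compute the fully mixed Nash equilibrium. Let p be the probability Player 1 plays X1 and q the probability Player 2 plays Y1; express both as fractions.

p = 3/5, q = 2/5

In a mixed NE each player is indifferent between their pure strategies, so the opponent's mix sets the indifference.
Player 2 indifferent between Y1 and Y2: p·2 + (1−p)·6 = p·4 + (1−p)·3 ⟹ 6 + (-4)p = 3 + 1p ⟹ p = 3/5.
Player 1 indifferent between X1 and X2: q·4 + (1−q)·5 = q·1 + (1−q)·7 ⟹ 5 + (-1)q = 7 + (-6)q ⟹ q = 2/5.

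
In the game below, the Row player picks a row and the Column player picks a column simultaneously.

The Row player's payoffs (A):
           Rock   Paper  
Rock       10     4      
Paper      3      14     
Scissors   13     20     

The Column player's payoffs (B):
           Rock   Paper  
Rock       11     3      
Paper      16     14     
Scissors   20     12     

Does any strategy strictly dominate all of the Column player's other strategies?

Rock

A strategy is strictly dominant if it gives the Column player a strictly higher payoff than every other strategy, against every choice by the opponent.
Rock strictly dominates: vs Rock: 11 > 3; vs Paper: 16 > 14; vs Scissors: 20 > 12.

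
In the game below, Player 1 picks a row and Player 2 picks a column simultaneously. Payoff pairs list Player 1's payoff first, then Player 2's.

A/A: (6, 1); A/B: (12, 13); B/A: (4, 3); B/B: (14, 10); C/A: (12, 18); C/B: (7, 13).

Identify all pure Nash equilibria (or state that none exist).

Check mutual best responses: a cell is a NE iff neither player can gain by unilaterally deviating.
Player 1's best responses — vs A: C (payoff 12); vs B: B (payoff 14).
Player 2's best responses — vs A: B (payoff 13); vs B: B (payoff 10); vs C: A (payoff 18).
Mutual best responses occur at (B, B) and (C, A); at each, neither player gains by switching.

(B, B) and (C, A)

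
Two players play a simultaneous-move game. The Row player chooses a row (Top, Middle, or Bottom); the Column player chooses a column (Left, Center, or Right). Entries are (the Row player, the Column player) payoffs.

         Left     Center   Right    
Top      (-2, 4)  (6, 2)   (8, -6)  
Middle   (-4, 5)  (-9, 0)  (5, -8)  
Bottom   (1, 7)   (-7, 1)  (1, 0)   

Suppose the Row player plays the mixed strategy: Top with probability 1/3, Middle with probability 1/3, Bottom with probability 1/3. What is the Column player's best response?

Compute the Column player's expected payoff from each pure strategy against the given mix.
Left: (1/3)·4 + (1/3)·5 + (1/3)·7 = 16/3
Center: (1/3)·2 + (1/3)·0 + (1/3)·1 = 1
Right: (1/3)·(-6) + (1/3)·(-8) + (1/3)·0 = -14/3
Highest expected payoff is 16/3, from Left.

Left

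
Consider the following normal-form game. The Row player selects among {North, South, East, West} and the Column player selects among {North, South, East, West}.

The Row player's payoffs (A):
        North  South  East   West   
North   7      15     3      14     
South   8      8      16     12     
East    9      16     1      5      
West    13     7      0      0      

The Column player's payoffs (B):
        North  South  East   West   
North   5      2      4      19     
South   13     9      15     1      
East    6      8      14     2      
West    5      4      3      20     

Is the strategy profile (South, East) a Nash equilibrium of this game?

Yes

Holding the Column player at East: the Row player gets 16 from South, versus 3 from North, 1 from East, 0 from West. No profitable deviation for the Row player.
Holding the Row player at South: the Column player gets 15 from East, versus 13 from North, 9 from South, 1 from West. No profitable deviation for the Column player either.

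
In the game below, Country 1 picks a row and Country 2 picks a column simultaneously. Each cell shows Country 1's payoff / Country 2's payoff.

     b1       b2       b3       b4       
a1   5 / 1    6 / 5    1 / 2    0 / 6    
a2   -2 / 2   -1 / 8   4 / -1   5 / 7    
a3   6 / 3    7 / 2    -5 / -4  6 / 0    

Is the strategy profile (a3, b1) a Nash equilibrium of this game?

Holding Country 2 at b1: Country 1 gets 6 from a3, versus 5 from a1, -2 from a2. No profitable deviation for Country 1.
Holding Country 1 at a3: Country 2 gets 3 from b1, versus 2 from b2, -4 from b3, 0 from b4. No profitable deviation for Country 2 either.

Yes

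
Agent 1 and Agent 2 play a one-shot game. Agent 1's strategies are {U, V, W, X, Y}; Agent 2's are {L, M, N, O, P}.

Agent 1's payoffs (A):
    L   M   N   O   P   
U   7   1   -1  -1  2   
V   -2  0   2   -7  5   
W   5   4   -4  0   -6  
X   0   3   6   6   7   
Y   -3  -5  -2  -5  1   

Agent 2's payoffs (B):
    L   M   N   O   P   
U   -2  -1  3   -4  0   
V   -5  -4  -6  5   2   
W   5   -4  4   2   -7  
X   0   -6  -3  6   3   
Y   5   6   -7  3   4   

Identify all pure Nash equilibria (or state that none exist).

(X, O)

A profile is a Nash equilibrium when each player is best-responding to the other.
Agent 1's best responses — vs L: U (payoff 7); vs M: W (payoff 4); vs N: X (payoff 6); vs O: X (payoff 6); vs P: X (payoff 7).
Agent 2's best responses — vs U: N (payoff 3); vs V: O (payoff 5); vs W: L (payoff 5); vs X: O (payoff 6); vs Y: M (payoff 6).
The only mutual best response is (X, O); neither player gains by switching there.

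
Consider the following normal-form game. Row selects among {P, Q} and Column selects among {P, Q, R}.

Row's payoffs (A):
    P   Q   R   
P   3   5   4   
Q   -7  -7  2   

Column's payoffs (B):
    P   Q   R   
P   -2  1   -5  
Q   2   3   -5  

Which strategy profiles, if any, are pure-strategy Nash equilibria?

A profile is a Nash equilibrium when each player is best-responding to the other.
Row's best responses — vs P: P (payoff 3); vs Q: P (payoff 5); vs R: P (payoff 4).
Column's best responses — vs P: Q (payoff 1); vs Q: Q (payoff 3).
The only mutual best response is (P, Q); neither player gains by switching there.

(P, Q)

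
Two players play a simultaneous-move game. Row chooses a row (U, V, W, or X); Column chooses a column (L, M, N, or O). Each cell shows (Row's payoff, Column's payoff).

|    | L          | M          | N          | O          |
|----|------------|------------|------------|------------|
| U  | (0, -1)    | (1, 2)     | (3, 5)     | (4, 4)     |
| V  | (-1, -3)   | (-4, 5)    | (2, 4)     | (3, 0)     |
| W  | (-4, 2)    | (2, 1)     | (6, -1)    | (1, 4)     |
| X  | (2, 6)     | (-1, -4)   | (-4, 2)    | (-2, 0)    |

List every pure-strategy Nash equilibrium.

Check mutual best responses: a cell is a NE iff neither player can gain by unilaterally deviating.
Row's best responses — vs L: X (payoff 2); vs M: W (payoff 2); vs N: W (payoff 6); vs O: U (payoff 4).
Column's best responses — vs U: N (payoff 5); vs V: M (payoff 5); vs W: O (payoff 4); vs X: L (payoff 6).
The only mutual best response is (X, L); neither player gains by switching there.

(X, L)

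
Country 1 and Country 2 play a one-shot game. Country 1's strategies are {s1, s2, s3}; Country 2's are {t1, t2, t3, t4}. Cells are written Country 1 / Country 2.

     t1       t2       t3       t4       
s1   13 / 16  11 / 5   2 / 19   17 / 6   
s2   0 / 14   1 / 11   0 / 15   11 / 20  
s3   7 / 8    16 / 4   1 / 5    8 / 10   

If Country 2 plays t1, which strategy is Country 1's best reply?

s1

With Country 2 fixed at t1, Country 1's payoffs are: s1 → 13, s2 → 0, s3 → 7.
The maximum is 13, achieved by s1.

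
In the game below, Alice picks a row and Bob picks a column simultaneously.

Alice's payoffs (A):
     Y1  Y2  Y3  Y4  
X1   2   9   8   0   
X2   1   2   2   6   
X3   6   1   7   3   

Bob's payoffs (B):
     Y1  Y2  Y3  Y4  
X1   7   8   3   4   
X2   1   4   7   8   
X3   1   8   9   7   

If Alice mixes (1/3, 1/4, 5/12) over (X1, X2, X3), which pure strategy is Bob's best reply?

Y2

Compute Bob's expected payoff from each pure strategy against the given mix.
Y1: (1/3)·7 + (1/4)·1 + (5/12)·1 = 3
Y2: (1/3)·8 + (1/4)·4 + (5/12)·8 = 7
Y3: (1/3)·3 + (1/4)·7 + (5/12)·9 = 13/2
Y4: (1/3)·4 + (1/4)·8 + (5/12)·7 = 25/4
Highest expected payoff is 7, from Y2.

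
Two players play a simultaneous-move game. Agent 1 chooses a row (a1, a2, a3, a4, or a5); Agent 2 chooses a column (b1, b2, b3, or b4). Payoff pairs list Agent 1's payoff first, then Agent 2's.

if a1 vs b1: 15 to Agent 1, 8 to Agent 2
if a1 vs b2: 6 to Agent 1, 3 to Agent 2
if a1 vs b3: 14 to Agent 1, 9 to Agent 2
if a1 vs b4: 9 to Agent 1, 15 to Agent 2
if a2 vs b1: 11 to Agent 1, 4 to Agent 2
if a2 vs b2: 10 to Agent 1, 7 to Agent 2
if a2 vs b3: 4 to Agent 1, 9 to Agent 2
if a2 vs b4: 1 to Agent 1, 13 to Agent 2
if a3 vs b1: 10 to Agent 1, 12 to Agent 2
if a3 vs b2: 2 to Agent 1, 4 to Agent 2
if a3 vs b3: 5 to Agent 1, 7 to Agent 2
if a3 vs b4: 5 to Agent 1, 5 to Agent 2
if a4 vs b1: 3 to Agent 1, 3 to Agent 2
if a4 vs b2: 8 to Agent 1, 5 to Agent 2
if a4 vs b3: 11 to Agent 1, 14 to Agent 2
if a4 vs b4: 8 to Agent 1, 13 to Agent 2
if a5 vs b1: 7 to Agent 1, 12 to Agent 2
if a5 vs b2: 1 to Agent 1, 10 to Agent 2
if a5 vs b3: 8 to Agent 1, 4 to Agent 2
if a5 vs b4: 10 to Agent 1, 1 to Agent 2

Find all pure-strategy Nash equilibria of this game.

None

Find each player's best response to every opponent strategy; NE are the intersections.
Agent 1's best responses — vs b1: a1 (payoff 15); vs b2: a2 (payoff 10); vs b3: a1 (payoff 14); vs b4: a5 (payoff 10).
Agent 2's best responses — vs a1: b4 (payoff 15); vs a2: b4 (payoff 13); vs a3: b1 (payoff 12); vs a4: b3 (payoff 14); vs a5: b1 (payoff 12).
No cell has both players best-responding. For instance, Agent 1's best reply to b3 is a1, but against a1 Agent 2 prefers b4 over b3.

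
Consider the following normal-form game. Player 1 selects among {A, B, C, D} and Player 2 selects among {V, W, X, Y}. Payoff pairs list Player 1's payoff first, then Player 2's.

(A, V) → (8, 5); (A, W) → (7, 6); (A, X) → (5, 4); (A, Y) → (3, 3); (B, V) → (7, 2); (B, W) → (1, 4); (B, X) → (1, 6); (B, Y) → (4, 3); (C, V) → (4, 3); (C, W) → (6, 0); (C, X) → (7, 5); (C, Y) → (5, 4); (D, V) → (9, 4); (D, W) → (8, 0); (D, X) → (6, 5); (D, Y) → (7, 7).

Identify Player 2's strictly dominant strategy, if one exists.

None

A strategy is strictly dominant if it gives Player 2 a strictly higher payoff than every other strategy, against every choice by the opponent.
V is not dominant: against A, W gives 6 > 5.
W is not dominant: against B, X gives 6 > 4.
X is not dominant: against A, V gives 5 > 4.
Y is not dominant: against A, V gives 5 > 3.
No single strategy is best against every opponent action.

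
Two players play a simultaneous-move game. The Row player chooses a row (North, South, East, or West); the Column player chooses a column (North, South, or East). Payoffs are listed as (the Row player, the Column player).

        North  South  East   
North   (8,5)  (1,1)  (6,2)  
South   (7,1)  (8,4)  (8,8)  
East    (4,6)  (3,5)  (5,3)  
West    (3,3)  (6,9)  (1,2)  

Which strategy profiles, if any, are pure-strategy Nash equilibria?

Find each player's best response to every opponent strategy; NE are the intersections.
The Row player's best responses — vs North: North (payoff 8); vs South: South (payoff 8); vs East: South (payoff 8).
The Column player's best responses — vs North: North (payoff 5); vs South: East (payoff 8); vs East: North (payoff 6); vs West: South (payoff 9).
Mutual best responses occur at (North, North) and (South, East); at each, neither player gains by switching.

(North, North) and (South, East)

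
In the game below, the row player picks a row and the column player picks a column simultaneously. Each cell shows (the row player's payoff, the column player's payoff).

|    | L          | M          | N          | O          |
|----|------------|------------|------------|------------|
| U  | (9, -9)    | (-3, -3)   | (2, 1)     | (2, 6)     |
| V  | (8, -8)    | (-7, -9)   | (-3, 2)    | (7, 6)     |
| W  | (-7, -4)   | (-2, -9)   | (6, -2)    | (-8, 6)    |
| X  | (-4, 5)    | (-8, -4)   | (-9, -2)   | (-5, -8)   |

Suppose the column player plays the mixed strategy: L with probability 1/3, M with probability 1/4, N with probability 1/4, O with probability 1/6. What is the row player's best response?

The row player's best reply maximizes expected payoff against the mix.
U: (1/3)·9 + (1/4)·(-3) + (1/4)·2 + (1/6)·2 = 37/12
V: (1/3)·8 + (1/4)·(-7) + (1/4)·(-3) + (1/6)·7 = 4/3
W: (1/3)·(-7) + (1/4)·(-2) + (1/4)·6 + (1/6)·(-8) = -8/3
X: (1/3)·(-4) + (1/4)·(-8) + (1/4)·(-9) + (1/6)·(-5) = -77/12
Highest expected payoff is 37/12, from U.

U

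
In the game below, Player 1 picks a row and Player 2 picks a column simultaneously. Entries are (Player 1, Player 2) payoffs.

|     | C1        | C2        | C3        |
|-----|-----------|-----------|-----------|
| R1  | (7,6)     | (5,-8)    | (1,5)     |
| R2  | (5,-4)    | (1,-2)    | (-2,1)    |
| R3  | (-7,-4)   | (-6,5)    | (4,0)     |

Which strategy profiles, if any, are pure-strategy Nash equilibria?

Find each player's best response to every opponent strategy; NE are the intersections.
Player 1's best responses — vs C1: R1 (payoff 7); vs C2: R1 (payoff 5); vs C3: R3 (payoff 4).
Player 2's best responses — vs R1: C1 (payoff 6); vs R2: C3 (payoff 1); vs R3: C2 (payoff 5).
The only mutual best response is (R1, C1); neither player gains by switching there.

(R1, C1)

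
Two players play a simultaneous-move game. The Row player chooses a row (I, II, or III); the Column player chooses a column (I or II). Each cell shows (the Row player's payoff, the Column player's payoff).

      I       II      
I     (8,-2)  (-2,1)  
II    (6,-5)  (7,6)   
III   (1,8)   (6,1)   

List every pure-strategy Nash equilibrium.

(II, II)

A profile is a Nash equilibrium when each player is best-responding to the other.
The Row player's best responses — vs I: I (payoff 8); vs II: II (payoff 7).
The Column player's best responses — vs I: II (payoff 1); vs II: II (payoff 6); vs III: I (payoff 8).
The only mutual best response is (II, II); neither player gains by switching there.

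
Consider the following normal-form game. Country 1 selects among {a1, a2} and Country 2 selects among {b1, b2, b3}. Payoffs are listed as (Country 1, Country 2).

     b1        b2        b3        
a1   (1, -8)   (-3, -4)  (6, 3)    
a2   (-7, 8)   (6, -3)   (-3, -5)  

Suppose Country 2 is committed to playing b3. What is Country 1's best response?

With Country 2 fixed at b3, Country 1's payoffs are: a1 → 6, a2 → -3.
The maximum is 6, achieved by a1.

a1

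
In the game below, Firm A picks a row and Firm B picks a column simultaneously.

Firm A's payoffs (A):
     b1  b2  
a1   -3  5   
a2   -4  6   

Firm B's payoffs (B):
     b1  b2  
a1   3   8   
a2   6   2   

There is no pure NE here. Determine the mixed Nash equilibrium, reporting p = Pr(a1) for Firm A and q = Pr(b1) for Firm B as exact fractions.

p = 4/9, q = 1/2

In a mixed NE each player is indifferent between their pure strategies, so the opponent's mix sets the indifference.
Firm B indifferent between b1 and b2: p·3 + (1−p)·6 = p·8 + (1−p)·2 ⟹ 6 + (-3)p = 2 + 6p ⟹ p = 4/9.
Firm A indifferent between a1 and a2: q·(-3) + (1−q)·5 = q·(-4) + (1−q)·6 ⟹ 5 + (-8)q = 6 + (-10)q ⟹ q = 1/2.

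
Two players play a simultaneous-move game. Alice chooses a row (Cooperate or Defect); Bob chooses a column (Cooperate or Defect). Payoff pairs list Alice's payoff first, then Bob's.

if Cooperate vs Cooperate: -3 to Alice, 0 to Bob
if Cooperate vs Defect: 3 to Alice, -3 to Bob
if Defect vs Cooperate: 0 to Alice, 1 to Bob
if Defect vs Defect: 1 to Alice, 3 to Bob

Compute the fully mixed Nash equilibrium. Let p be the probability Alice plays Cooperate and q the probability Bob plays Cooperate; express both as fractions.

Each player's mixing probability is pinned down by making the *other* player indifferent.
Bob indifferent between Cooperate and Defect: p·0 + (1−p)·1 = p·(-3) + (1−p)·3 ⟹ 1 + (-1)p = 3 + (-6)p ⟹ p = 2/5.
Alice indifferent between Cooperate and Defect: q·(-3) + (1−q)·3 = q·0 + (1−q)·1 ⟹ 3 + (-6)q = 1 + (-1)q ⟹ q = 2/5.

p = 2/5, q = 2/5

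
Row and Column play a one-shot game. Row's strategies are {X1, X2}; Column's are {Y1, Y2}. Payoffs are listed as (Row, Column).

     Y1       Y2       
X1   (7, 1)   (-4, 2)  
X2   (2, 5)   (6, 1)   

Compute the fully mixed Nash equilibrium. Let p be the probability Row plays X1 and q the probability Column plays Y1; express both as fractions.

Each player's mixing probability is pinned down by making the *other* player indifferent.
Column indifferent between Y1 and Y2: p·1 + (1−p)·5 = p·2 + (1−p)·1 ⟹ 5 + (-4)p = 1 + 1p ⟹ p = 4/5.
Row indifferent between X1 and X2: q·7 + (1−q)·(-4) = q·2 + (1−q)·6 ⟹ (-4) + 11q = 6 + (-4)q ⟹ q = 2/3.

p = 4/5, q = 2/3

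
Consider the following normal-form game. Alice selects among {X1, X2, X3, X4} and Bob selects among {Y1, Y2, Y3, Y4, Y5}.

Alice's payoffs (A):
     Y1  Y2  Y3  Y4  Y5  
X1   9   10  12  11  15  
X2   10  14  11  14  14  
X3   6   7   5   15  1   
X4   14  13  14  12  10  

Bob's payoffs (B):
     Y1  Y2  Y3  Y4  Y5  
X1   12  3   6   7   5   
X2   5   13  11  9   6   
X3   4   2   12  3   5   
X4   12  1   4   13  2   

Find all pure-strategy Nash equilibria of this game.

(X2, Y2)

Check mutual best responses: a cell is a NE iff neither player can gain by unilaterally deviating.
Alice's best responses — vs Y1: X4 (payoff 14); vs Y2: X2 (payoff 14); vs Y3: X4 (payoff 14); vs Y4: X3 (payoff 15); vs Y5: X1 (payoff 15).
Bob's best responses — vs X1: Y1 (payoff 12); vs X2: Y2 (payoff 13); vs X3: Y3 (payoff 12); vs X4: Y4 (payoff 13).
The only mutual best response is (X2, Y2); neither player gains by switching there.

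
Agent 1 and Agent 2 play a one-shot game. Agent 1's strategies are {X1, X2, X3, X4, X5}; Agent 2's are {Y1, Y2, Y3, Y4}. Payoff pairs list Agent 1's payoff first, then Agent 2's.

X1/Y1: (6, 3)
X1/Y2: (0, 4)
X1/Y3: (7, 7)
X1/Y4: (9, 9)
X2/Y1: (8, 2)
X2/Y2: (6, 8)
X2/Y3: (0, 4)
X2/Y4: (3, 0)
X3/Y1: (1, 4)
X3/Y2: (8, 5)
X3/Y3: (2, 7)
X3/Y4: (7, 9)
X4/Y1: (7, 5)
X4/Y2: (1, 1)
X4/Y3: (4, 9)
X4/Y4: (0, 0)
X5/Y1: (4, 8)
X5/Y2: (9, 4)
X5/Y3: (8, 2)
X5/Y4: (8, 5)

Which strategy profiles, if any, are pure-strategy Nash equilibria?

Check mutual best responses: a cell is a NE iff neither player can gain by unilaterally deviating.
Agent 1's best responses — vs Y1: X2 (payoff 8); vs Y2: X5 (payoff 9); vs Y3: X5 (payoff 8); vs Y4: X1 (payoff 9).
Agent 2's best responses — vs X1: Y4 (payoff 9); vs X2: Y2 (payoff 8); vs X3: Y4 (payoff 9); vs X4: Y3 (payoff 9); vs X5: Y1 (payoff 8).
The only mutual best response is (X1, Y4); neither player gains by switching there.

(X1, Y4)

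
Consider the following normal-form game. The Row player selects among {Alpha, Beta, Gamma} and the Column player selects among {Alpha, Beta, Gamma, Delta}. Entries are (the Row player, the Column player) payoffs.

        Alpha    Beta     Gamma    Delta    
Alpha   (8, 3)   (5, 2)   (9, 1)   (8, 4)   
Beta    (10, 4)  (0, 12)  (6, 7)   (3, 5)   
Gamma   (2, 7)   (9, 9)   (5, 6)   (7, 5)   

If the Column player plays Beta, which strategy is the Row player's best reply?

With the Column player fixed at Beta, the Row player's payoffs are: Alpha → 5, Beta → 0, Gamma → 9.
The maximum is 9, achieved by Gamma.

Gamma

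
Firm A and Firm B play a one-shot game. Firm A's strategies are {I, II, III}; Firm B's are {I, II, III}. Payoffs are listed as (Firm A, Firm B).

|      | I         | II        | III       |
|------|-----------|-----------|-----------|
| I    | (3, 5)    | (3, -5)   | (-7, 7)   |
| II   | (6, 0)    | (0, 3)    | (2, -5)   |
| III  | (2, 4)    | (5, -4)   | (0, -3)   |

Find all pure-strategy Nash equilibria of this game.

None

Check mutual best responses: a cell is a NE iff neither player can gain by unilaterally deviating.
Firm A's best responses — vs I: II (payoff 6); vs II: III (payoff 5); vs III: II (payoff 2).
Firm B's best responses — vs I: III (payoff 7); vs II: II (payoff 3); vs III: I (payoff 4).
No cell has both players best-responding. For instance, Firm A's best reply to II is III, but against III Firm B prefers I over II.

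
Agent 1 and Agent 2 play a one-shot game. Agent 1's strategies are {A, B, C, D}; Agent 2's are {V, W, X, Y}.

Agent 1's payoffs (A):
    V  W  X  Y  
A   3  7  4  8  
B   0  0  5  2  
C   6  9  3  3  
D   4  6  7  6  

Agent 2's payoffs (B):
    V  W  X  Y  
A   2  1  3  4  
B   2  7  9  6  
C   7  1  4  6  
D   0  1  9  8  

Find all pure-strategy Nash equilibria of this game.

(A, Y), (C, V), and (D, X)

A profile is a Nash equilibrium when each player is best-responding to the other.
Agent 1's best responses — vs V: C (payoff 6); vs W: C (payoff 9); vs X: D (payoff 7); vs Y: A (payoff 8).
Agent 2's best responses — vs A: Y (payoff 4); vs B: X (payoff 9); vs C: V (payoff 7); vs D: X (payoff 9).
Mutual best responses occur at (A, Y), (C, V), and (D, X); at each, neither player gains by switching.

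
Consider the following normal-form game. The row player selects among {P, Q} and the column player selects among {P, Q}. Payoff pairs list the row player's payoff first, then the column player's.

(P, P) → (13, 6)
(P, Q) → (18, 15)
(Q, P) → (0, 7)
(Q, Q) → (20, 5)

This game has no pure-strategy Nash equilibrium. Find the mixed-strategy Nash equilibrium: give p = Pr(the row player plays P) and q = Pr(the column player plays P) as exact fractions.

p = 2/11, q = 2/15

Each player's mixing probability is pinned down by making the *other* player indifferent.
The column player indifferent between P and Q: p·6 + (1−p)·7 = p·15 + (1−p)·5 ⟹ 7 + (-1)p = 5 + 10p ⟹ p = 2/11.
The row player indifferent between P and Q: q·13 + (1−q)·18 = q·0 + (1−q)·20 ⟹ 18 + (-5)q = 20 + (-20)q ⟹ q = 2/15.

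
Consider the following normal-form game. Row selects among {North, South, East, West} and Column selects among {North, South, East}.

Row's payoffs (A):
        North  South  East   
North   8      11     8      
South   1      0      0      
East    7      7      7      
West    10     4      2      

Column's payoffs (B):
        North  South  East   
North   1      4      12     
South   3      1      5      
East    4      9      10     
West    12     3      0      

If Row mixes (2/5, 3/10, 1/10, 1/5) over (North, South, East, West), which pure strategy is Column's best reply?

Compute Column's expected payoff from each pure strategy against the given mix.
North: (2/5)·1 + (3/10)·3 + (1/10)·4 + (1/5)·12 = 41/10
South: (2/5)·4 + (3/10)·1 + (1/10)·9 + (1/5)·3 = 17/5
East: (2/5)·12 + (3/10)·5 + (1/10)·10 + (1/5)·0 = 73/10
Highest expected payoff is 73/10, from East.

East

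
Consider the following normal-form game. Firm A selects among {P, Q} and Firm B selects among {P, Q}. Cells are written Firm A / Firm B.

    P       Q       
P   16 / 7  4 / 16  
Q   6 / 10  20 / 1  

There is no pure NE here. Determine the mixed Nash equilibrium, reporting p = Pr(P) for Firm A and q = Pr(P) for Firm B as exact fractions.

Each player's mixing probability is pinned down by making the *other* player indifferent.
Firm B indifferent between P and Q: p·7 + (1−p)·10 = p·16 + (1−p)·1 ⟹ 10 + (-3)p = 1 + 15p ⟹ p = 1/2.
Firm A indifferent between P and Q: q·16 + (1−q)·4 = q·6 + (1−q)·20 ⟹ 4 + 12q = 20 + (-14)q ⟹ q = 8/13.

p = 1/2, q = 8/13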